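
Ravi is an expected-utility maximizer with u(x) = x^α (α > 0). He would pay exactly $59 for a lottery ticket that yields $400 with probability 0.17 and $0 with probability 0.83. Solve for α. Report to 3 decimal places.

α ≈ 0.926

EU(lottery) = 0.17·400^α + 0.83·0 = 0.17·400^α.
Indifference: 59^α = 0.17·400^α, so (59/400)^α = 0.17.
α = ln(0.17) / ln(59/400) = -1.771957/-1.913927 ≈ 0.926.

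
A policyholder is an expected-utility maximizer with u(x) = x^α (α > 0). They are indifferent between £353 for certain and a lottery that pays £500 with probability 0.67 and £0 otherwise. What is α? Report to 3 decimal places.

The lottery's expected utility is 0.67·u(500) + 0.33·u(0) = 0.67·500^α (since u(0) = 0 for α > 0).
Indifference: 353^α = 0.67·500^α, so (353/500)^α = 0.67.
α = ln(0.67) / ln(353/500) = -0.400478/-0.348140 ≈ 1.150.

α ≈ 1.150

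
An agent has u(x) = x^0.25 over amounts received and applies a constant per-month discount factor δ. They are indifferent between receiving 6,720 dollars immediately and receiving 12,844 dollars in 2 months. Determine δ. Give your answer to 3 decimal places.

δ ≈ 0.922

The payoff in 2 months is discounted by δ^2, so u(6720) = δ^2·u(12844) and δ^2 = u(6720)/u(12844).
Since u(x) = x^0.25, δ^2 = (6720/12844)^0.25 = 0.52320^0.25 = 0.85049.
So δ = 0.85049^(1/2) ≈ 0.922.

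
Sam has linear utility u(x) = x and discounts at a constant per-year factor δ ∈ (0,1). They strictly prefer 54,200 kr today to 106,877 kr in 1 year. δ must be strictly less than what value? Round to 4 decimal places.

Comparing present values: 54200 > δ·106877.
Dividing through by 106877 gives δ < 0.50713.

δ < 0.5071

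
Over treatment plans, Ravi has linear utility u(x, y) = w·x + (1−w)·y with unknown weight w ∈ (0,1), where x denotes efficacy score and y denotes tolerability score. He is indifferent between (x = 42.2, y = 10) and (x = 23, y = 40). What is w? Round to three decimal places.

w = 0.610

Equating utilities: w·42.2 + (1−w)·10 = w·23 + (1−w)·40.
w·(42.2−23) = (1−w)·(40−10), i.e. w·19.2 = (1−w)·30.
The marginal rate of substitution is 30/19.2, so w = 30/(19.2+30) = 0.610.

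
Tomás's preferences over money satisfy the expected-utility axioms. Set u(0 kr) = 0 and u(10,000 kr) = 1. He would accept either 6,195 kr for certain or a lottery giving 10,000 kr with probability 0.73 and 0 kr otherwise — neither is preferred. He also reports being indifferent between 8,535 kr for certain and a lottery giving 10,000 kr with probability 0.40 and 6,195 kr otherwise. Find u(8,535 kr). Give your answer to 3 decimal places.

0.838

The first gamble pins u(6,195 kr): it must equal 0.73·1 + 0.27·0 = 0.73.
Chaining: u(8,535 kr) = 0.40·1.00 + 0.60·0.73 = 0.8380.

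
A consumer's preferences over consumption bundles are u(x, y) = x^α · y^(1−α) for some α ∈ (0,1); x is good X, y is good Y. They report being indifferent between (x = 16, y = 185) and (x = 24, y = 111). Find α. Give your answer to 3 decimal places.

Set the two utilities equal: 16^α·185^(1−α) = 24^α·111^(1−α).
Taking logs: α·ln 16 + (1−α)·ln 185 = α·ln 24 + (1−α)·ln 111, i.e. α·-0.405465 = (1−α)·-0.510826.
So α/(1−α) = (-0.510826)/(-0.405465) = 1.259852, and α = 1.259852/2.259852 ≈ 0.557.

α ≈ 0.557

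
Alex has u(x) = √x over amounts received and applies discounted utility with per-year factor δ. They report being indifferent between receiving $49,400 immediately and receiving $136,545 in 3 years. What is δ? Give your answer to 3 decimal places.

δ ≈ 0.844

Equating discounted utilities: u(49400) = δ^3·u(136545) ⇒ δ^3 = u(49400)/u(136545).
With u(x) = √x: δ^3 = √49400/√136545 = √(49400/136545) = 0.60149.
So δ = 0.60149^(1/3) ≈ 0.844.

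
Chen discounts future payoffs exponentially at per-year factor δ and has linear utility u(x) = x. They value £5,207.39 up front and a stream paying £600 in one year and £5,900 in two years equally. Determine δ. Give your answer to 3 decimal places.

Present value of the stream is 600·δ + 5900·δ². Indifference gives 600δ + 5900δ² = 5207.39.
Rearranged: 5900δ² + 600δ − 5207.39 = 0.
δ = (−600 + √(600² + 4·5900·5207.39)) / (2·5900) = (−600 + √123254404.00) / 11800 ≈ 0.890.

δ ≈ 0.890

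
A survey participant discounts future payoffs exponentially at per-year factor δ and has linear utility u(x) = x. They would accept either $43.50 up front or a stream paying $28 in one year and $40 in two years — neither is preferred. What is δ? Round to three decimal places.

δ ≈ 0.750

Equating present values: 43.50 = 28δ + 40δ².
So 40δ² + 28δ − 43.50 = 0.
The positive root is δ = [−28 + √(28² + 4·40·43.50)] / (2·40) = (−28 + 88.000)/80 ≈ 0.750.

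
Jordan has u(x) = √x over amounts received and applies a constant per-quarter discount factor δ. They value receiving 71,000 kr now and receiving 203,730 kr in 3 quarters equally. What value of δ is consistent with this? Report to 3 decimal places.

The payoff in 3 quarters is discounted by δ^3, so u(71000) = δ^3·u(203730) and δ^3 = u(71000)/u(203730).
Since u(x) = √x, δ^3 = √(71000/203730) = 0.59034.
So δ = 0.59034^(1/3) ≈ 0.839.

δ ≈ 0.839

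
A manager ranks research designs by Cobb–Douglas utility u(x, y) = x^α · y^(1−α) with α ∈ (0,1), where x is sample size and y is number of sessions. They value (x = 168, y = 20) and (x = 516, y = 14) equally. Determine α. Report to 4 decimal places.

α ≈ 0.2412

Indifference: 168^α · 20^(1−α) = 516^α · 14^(1−α).
(168/516)^α = (14/20)^(1−α); take logs: α·ln(168/516) = (1−α)·ln(14/20), i.e. α·-1.1221428 = (1−α)·-0.3566749.
So α/(1−α) = (-0.3566749)/(-1.1221428) = 0.3178516, and α = 0.3178516/1.3178516 ≈ 0.2412.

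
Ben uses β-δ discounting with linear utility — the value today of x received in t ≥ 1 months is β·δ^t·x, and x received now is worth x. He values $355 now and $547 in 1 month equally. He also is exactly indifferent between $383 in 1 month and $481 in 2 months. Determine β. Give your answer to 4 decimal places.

β ≈ 0.8151

The second indifference involves only future payoffs, so β cancels: β·δ^1·383 = β·δ^2·481, giving δ = 383/481 = 0.79626.
Now use the now-vs-future pair: 355 = β·δ·547 gives β = 355/(0.79626·547) ≈ 0.8151.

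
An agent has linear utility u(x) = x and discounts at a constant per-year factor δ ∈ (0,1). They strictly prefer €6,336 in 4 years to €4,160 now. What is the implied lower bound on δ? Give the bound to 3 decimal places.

δ > 0.900

The preference means 4160 < δ^4·6336.
Hence δ^4 > 4160/6336 = 0.65657, and x ↦ x^(1/4) is increasing on (0,∞).
δ > (4160/6336)^(1/4) ≈ 0.900.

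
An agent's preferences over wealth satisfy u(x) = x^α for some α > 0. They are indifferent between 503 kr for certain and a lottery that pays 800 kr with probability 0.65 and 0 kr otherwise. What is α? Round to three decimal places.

α ≈ 0.928

EU(lottery) = 0.65·800^α + 0.35·0 = 0.65·800^α.
Setting u(503) equal to that: 503^α = 0.65·800^α ⇒ (503/800)^α = 0.65.
Taking logs: α·ln(503/800) = ln(0.65), so α = -0.430783 / -0.464022 ≈ 0.928.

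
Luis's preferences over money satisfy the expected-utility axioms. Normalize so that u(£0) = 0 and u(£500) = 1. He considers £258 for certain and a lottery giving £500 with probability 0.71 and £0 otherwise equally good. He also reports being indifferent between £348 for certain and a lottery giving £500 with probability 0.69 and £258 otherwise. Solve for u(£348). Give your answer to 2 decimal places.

0.91

From the first indifference, u(£258) = 0.71·u(£500) + 0.29·u(£0) = 0.71·1 + 0.29·0 = 0.71.
Then u(£348) = 0.69·u(£500) + 0.31·u(£258) = 0.69·1.00 + 0.31·0.71 = 0.9101.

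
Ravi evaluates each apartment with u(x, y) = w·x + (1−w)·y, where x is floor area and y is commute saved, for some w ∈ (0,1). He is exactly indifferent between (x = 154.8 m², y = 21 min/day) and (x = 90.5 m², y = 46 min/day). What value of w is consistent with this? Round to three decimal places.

w = 0.280

u(154.8,21) = u(90.5,46) means w·154.8 + (1−w)·21 = w·90.5 + (1−w)·46.
w·(154.8−90.5) = (1−w)·(46−21), i.e. w·64.3 = (1−w)·25.
The marginal rate of substitution is 25/64.3, so w = 25/(64.3+25) = 0.280.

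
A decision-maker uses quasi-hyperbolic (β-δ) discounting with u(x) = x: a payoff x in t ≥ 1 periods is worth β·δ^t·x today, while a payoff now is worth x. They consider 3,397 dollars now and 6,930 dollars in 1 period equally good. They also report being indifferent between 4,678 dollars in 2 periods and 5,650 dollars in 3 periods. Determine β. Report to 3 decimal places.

β ≈ 0.592

Both payoffs in the second observation are in the future, so β drops out: δ^2·4678 = δ^3·5650 ⇒ δ = 4678/5650 = 0.82796.
Now use the now-vs-future pair: 3397 = β·δ·6930 gives β = 3397/(0.82796·6930) ≈ 0.592.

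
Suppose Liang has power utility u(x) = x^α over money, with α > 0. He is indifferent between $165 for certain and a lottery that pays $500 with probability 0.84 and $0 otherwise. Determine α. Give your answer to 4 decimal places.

α ≈ 0.1573

The lottery's expected utility is 0.84·u(500) + 0.16·u(0) = 0.84·500^α (since u(0) = 0 for α > 0).
Equating: 165^α = 0.84·500^α, i.e. 0.3300^α = 0.84.
Take logs: α = ln 0.84 / ln(165/500) ≈ 0.157265.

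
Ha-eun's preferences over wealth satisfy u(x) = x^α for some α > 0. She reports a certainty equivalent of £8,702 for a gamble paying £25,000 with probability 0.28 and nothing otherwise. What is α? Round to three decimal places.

α ≈ 1.206

EU(lottery) = 0.28·25000^α + 0.72·0 = 0.28·25000^α.
Setting u(8702) equal to that: 8702^α = 0.28·25000^α ⇒ (8702/25000)^α = 0.28.
α = ln(0.28) / ln(8702/25000) = -1.272966/-1.055323 ≈ 1.206.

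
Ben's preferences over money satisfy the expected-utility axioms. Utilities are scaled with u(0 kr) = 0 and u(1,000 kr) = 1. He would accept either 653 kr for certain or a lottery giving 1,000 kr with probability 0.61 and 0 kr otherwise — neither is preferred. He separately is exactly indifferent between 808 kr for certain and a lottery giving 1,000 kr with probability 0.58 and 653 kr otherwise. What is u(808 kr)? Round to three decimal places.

0.836

The first gamble pins u(653 kr): it must equal 0.61·1 + 0.39·0 = 0.61.
Then u(808 kr) = 0.58·u(1,000 kr) + 0.42·u(653 kr) = 0.58·1.00 + 0.42·0.61 = 0.8362.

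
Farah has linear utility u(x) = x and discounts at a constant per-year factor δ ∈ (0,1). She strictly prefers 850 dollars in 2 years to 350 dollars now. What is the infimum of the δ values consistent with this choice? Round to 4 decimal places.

δ > 0.6417

The preference means 350 < δ^2·850.
Hence δ^2 > 350/850 = 0.41176, and x ↦ x^(1/2) is increasing on (0,∞).
δ > 0.41176^(1/2) = 0.6417.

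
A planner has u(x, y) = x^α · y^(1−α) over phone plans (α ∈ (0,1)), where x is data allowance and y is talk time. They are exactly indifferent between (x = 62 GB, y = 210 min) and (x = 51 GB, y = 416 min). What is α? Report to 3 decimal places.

Indifference: 62^α · 210^(1−α) = 51^α · 416^(1−α).
Rearrange to (62/51)^α = (416/210)^(1−α) and take logs: α·0.195309 = (1−α)·0.683578.
So α/(1−α) = (0.683578)/(0.195309) = 3.499982, and α = 3.499982/4.499982 ≈ 0.778.

α ≈ 0.778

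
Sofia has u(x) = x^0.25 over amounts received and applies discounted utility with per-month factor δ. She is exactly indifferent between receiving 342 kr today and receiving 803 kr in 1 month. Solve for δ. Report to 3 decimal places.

δ ≈ 0.808

Equating discounted utilities: u(342) = δ·u(803) ⇒ δ = u(342)/u(803).
With u(x) = x^0.25: δ = 342^0.25/803^0.25 = (342/803)^0.25 = 0.80784.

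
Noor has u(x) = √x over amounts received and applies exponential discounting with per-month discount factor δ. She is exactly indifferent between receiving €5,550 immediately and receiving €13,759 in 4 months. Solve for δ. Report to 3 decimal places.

Indifference means u(5550) = δ^4 · u(13759), so δ^4 = u(5550)/u(13759).
Since u(x) = √x, δ^4 = √(5550/13759) = 0.63512.
Hence δ = (0.63512)^(1/4) = 0.89272.

δ ≈ 0.893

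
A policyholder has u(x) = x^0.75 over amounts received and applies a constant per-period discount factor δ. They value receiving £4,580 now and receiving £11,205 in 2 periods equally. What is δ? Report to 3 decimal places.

δ ≈ 0.715

Indifference means u(4580) = δ^2 · u(11205), so δ^2 = u(4580)/u(11205).
Since u(x) = x^0.75, δ^2 = (4580/11205)^0.75 = 0.40875^0.75 = 0.51120.
So δ = 0.51120^(1/2) ≈ 0.715.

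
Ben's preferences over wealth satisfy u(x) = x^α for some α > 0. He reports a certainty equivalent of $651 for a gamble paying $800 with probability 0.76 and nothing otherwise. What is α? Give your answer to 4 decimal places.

EU(lottery) = 0.76·800^α + 0.24·0 = 0.76·800^α.
Indifference: 651^α = 0.76·800^α, so (651/800)^α = 0.76.
Take logs: α = ln 0.76 / ln(651/800) ≈ 1.331558.

α ≈ 1.3316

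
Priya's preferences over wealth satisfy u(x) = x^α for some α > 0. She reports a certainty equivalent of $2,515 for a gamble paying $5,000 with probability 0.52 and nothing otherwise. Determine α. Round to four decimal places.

α ≈ 0.9516

EU(lottery) = 0.52·5000^α + 0.48·0 = 0.52·5000^α.
Setting u(2515) equal to that: 2515^α = 0.52·5000^α ⇒ (2515/5000)^α = 0.52.
Taking logs: α·ln(2515/5000) = ln(0.52), so α = -0.6539265 / -0.6871651 ≈ 0.9516.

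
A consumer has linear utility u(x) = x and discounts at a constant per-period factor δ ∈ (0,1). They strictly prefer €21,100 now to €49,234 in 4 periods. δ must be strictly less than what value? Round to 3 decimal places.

Comparing present values: 21100 > δ^4·49234.
So δ^4 < 21100/49234 = 0.42857; taking the 4th root of both positive sides preserves the inequality.
δ < 0.42857^(1/4) = 0.809.

δ < 0.809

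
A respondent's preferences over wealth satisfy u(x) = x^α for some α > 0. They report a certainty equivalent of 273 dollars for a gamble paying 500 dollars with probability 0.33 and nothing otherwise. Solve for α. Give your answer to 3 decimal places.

α ≈ 1.832

The lottery's expected utility is 0.33·u(500) + 0.67·u(0) = 0.33·500^α (since u(0) = 0 for α > 0).
Equating: 273^α = 0.33·500^α, i.e. 0.5460^α = 0.33.
α = ln(0.33) / ln(273/500) = -1.108663/-0.605136 ≈ 1.832.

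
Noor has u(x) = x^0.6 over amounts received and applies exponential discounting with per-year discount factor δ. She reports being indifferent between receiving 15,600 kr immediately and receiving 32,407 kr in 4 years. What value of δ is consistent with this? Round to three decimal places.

δ ≈ 0.896

Indifference means u(15600) = δ^4 · u(32407), so δ^4 = u(15600)/u(32407).
Since u(x) = x^0.6, δ^4 = (15600/32407)^0.6 = 0.48138^0.6 = 0.64490.
So δ = 0.64490^(1/4) ≈ 0.896.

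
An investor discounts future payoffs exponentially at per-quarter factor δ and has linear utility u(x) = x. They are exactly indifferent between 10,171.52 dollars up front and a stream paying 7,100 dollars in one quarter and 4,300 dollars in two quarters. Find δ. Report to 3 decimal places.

δ ≈ 0.920

Equating present values: 10171.52 = 7100δ + 4300δ².
Rearranged: 4300δ² + 7100δ − 10171.52 = 0.
The positive root is δ = [−7100 + √(7100² + 4·4300·10171.52)] / (2·4300) = (−7100 + 15012.000)/8600 ≈ 0.920.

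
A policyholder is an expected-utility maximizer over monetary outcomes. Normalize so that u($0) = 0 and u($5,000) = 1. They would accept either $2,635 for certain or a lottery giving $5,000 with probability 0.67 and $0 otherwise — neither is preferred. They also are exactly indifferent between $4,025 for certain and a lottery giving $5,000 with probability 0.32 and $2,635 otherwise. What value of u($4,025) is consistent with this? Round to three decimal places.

0.776

From the first indifference, u($2,635) = 0.67·u($5,000) + 0.33·u($0) = 0.67·1 + 0.33·0 = 0.67.
Then u($4,025) = 0.32·u($5,000) + 0.68·u($2,635) = 0.32·1.00 + 0.68·0.67 = 0.7756.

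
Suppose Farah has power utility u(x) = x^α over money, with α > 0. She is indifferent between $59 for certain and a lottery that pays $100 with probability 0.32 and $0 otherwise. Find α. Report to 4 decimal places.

α ≈ 2.1595

Since u(0) = 0, the lottery's EU is 0.32·100^α.
Setting u(59) equal to that: 59^α = 0.32·100^α ⇒ (59/100)^α = 0.32.
Take logs: α = ln 0.32 / ln(59/100) ≈ 2.159522.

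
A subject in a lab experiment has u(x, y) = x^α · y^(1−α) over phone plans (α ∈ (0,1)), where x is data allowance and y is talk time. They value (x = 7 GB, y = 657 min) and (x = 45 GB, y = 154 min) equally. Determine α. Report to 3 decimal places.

The Cobb–Douglas utilities coincide, so 7^α·657^(1−α) = 45^α·154^(1−α).
(7/45)^α = (154/657)^(1−α); take logs: α·ln(7/45) = (1−α)·ln(154/657), i.e. α·-1.860752 = (1−α)·-1.450731.
Thus α·(-3.311483) = -1.450731, so α = -1.450731/-3.311483 ≈ 0.438.

α ≈ 0.438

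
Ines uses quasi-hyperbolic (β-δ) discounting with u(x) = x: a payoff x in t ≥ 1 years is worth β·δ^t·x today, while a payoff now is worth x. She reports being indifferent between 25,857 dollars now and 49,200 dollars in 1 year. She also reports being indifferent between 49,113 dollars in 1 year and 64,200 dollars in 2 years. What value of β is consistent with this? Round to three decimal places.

From the later pair, β·δ^1·49113 = β·δ^2·64200; dividing through, δ = 49113/64200 = 0.76500.
Substituting δ into 25857 = β·δ·49200: β = 25857/(37638.000) ≈ 0.687.

β ≈ 0.687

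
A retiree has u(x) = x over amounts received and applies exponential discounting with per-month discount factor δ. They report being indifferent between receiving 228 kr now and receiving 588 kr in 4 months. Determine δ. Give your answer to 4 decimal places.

The payoff in 4 months is discounted by δ^4, so u(228) = δ^4·u(588) and δ^4 = u(228)/u(588).
With u(x) = x: δ^4 = 228/588 = 0.38776.
Taking the 4th root: δ = 0.38776^(1/4) ≈ 0.7891.

δ ≈ 0.7891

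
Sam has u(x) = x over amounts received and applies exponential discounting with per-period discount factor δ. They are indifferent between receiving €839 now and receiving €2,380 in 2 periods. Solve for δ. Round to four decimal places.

Indifference means u(839) = δ^2 · u(2380), so δ^2 = u(839)/u(2380).
With u(x) = x: δ^2 = 839/2380 = 0.35252.
So δ = 0.35252^(1/2) ≈ 0.5937.

δ ≈ 0.5937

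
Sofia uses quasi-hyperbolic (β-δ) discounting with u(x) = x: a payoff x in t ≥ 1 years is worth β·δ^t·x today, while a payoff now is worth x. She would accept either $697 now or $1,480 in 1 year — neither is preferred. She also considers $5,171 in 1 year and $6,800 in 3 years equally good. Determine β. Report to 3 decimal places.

β ≈ 0.540

Both payoffs in the second observation are in the future, so β drops out: δ^1·5171 = δ^3·6800 ⇒ δ^2 = 5171/6800 = 0.76044, so δ = 0.87203.
The first indifference: 697 = β·δ·1480, so β = 697/(δ·1480) = 697/(0.87203·1480) ≈ 0.540.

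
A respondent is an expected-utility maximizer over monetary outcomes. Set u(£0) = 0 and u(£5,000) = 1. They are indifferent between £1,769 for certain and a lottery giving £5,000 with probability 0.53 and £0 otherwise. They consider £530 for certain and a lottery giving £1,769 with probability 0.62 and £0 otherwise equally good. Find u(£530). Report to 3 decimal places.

0.329

First, u(£1,769) = 0.53·u(£5,000) + 0.47·u(£0) = 0.53.
Chaining: u(£530) = 0.62·0.53 + 0.38·0.00 = 0.3286.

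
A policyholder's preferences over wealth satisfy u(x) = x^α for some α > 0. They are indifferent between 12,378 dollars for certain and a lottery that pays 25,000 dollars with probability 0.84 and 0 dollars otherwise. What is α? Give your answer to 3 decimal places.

EU(lottery) = 0.84·25000^α + 0.16·0 = 0.84·25000^α.
Setting u(12378) equal to that: 12378^α = 0.84·25000^α ⇒ (12378/25000)^α = 0.84.
Take logs: α = ln 0.84 / ln(12378/25000) ≈ 0.24803.

α ≈ 0.248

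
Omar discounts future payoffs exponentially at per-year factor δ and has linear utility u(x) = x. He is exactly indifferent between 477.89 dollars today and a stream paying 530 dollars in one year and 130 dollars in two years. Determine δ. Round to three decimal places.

Equating present values: 477.89 = 530δ + 130δ².
Rearranged: 130δ² + 530δ − 477.89 = 0.
δ = (−530 + √(530² + 4·130·477.89)) / (2·130) = (−530 + √529402.80) / 260 ≈ 0.760.

δ ≈ 0.760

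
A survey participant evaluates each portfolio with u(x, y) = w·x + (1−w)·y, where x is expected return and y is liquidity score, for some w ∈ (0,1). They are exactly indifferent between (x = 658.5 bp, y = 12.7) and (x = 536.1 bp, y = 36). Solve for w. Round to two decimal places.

Equating utilities: w·658.5 + (1−w)·12.7 = w·536.1 + (1−w)·36.
Rearranging, 122.4·w − 23.3·(1−w) = 0.
So w/(1−w) = 23.3/122.4 = 0.1904, giving w = 23.3/(122.4+23.3) = 0.16.

w = 0.16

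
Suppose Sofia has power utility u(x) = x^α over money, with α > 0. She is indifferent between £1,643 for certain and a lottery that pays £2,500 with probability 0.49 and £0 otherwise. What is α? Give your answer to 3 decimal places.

α ≈ 1.699

Since u(0) = 0, the lottery's EU is 0.49·2500^α.
Indifference: 1643^α = 0.49·2500^α, so (1643/2500)^α = 0.49.
Taking logs: α·ln(1643/2500) = ln(0.49), so α = -0.713350 / -0.419767 ≈ 1.699.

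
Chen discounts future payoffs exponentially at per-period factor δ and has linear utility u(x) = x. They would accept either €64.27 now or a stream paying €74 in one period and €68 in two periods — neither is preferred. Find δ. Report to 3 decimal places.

δ ≈ 0.570

Equating present values: 64.27 = 74δ + 68δ².
Rearranged: 68δ² + 74δ − 64.27 = 0.
By the quadratic formula (taking the positive root), δ = (−74 + √22957.44) / 136 ≈ 0.570.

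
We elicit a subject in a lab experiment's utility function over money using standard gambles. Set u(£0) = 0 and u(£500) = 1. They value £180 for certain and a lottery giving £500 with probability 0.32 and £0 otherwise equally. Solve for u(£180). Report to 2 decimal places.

u(£180) equals the lottery's expected utility: 0.32·1 + 0.68·0 = 0.32.

0.32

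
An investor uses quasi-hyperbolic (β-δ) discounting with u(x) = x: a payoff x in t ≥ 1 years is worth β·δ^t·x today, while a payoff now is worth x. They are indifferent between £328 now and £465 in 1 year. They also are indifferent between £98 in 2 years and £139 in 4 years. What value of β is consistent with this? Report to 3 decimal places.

The second indifference involves only future payoffs, so β cancels: β·δ^2·98 = β·δ^4·139, giving δ^2 = 98/139 = 0.70504, so δ = 0.83966.
Substituting δ into 328 = β·δ·465: β = 328/(390.444) ≈ 0.840.

β ≈ 0.840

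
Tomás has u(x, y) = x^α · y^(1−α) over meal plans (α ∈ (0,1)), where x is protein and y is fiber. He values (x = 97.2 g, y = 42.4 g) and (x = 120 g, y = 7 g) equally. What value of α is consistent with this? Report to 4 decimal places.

Set the two utilities equal: 97.2^α·42.4^(1−α) = 120^α·7^(1−α).
Rearrange to (97.2/120)^α = (7/42.4)^(1−α) and take logs: α·-0.2107210 = (1−α)·-1.8012382.
Thus α·(-2.0119592) = -1.8012382, so α = -1.8012382/-2.0119592 ≈ 0.8953.

α ≈ 0.8953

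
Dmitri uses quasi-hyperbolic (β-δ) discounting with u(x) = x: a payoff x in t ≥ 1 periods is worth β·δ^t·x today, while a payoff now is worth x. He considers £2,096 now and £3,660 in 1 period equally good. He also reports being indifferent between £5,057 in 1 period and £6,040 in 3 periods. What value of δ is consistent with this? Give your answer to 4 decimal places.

δ ≈ 0.9150

The second indifference involves only future payoffs, so β cancels: β·δ^1·5057 = β·δ^3·6040, giving δ^2 = 5057/6040 = 0.83725, so δ = 0.91501.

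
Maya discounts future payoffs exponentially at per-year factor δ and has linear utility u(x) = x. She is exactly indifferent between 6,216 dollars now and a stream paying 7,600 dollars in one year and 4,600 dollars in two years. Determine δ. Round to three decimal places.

δ ≈ 0.600

Equating present values: 6216 = 7600δ + 4600δ².
That is, 4600δ² + 7600δ − 6216 = 0, a quadratic in δ.
δ = (−7600 + √(7600² + 4·4600·6216)) / (2·4600) = (−7600 + √172134400.00) / 9200 ≈ 0.600.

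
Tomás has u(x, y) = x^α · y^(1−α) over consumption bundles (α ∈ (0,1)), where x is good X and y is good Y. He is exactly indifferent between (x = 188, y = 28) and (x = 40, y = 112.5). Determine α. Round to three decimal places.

α ≈ 0.473

Set the two utilities equal: 188^α·28^(1−α) = 40^α·112.5^(1−α).
Rearrange to (188/40)^α = (112.5/28)^(1−α) and take logs: α·1.547563 = (1−α)·1.390749.
With A = 1.547563 and B = 1.390749: α·A = (1−α)·B, so α = B/(A+B) = 1.390749/2.938312 ≈ 0.473.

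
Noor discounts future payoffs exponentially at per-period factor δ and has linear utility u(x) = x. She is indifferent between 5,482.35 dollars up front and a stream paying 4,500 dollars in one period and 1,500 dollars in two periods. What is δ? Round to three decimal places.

δ ≈ 0.930

The stream is worth 4500δ + 1500δ² today, so 4500δ + 1500δ² = 5482.35.
That is, 1500δ² + 4500δ − 5482.35 = 0, a quadratic in δ.
δ = (−4500 + √(4500² + 4·1500·5482.35)) / (2·1500) = (−4500 + √53144100.00) / 3000 ≈ 0.930.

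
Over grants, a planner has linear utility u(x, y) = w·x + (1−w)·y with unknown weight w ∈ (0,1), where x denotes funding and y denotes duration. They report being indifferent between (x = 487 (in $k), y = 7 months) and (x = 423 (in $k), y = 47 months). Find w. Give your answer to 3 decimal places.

Indifference: w·487 + (1−w)·7 = w·423 + (1−w)·47.
w·(487−423) = (1−w)·(47−7), i.e. w·64 = (1−w)·40.
The marginal rate of substitution is 40/64, so w = 40/(64+40) = 0.385.

w = 0.385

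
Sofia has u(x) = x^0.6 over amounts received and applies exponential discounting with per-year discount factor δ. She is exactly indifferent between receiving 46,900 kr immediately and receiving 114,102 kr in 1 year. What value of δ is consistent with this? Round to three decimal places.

δ ≈ 0.587

The payoff in 1 year is discounted by δ, so u(46900) = δ·u(114102) and δ = u(46900)/u(114102).
Since u(x) = x^0.6, δ = (46900/114102)^0.6 = 0.41104^0.6 = 0.58658.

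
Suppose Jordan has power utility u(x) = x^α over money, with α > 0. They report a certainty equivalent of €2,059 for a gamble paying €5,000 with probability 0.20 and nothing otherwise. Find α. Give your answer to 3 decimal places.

α ≈ 1.814

The lottery's expected utility is 0.20·u(5000) + 0.80·u(0) = 0.20·5000^α (since u(0) = 0 for α > 0).
Indifference: 2059^α = 0.20·5000^α, so (2059/5000)^α = 0.20.
α = ln(0.20) / ln(2059/5000) = -1.609438/-0.887217 ≈ 1.814.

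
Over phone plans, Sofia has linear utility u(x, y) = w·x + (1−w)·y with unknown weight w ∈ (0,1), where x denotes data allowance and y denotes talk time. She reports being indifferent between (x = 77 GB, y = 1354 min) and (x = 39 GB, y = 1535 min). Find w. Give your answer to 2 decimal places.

Equating utilities: w·77 + (1−w)·1354 = w·39 + (1−w)·1535.
w·(77−39) = (1−w)·(1535−1354), i.e. w·38 = (1−w)·181.
Hence w = 181/(38+181) = 181/219 = 0.83.

w = 0.83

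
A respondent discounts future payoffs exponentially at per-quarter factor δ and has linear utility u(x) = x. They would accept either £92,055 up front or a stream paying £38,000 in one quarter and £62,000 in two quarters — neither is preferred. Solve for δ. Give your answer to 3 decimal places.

The stream is worth 38000δ + 62000δ² today, so 38000δ + 62000δ² = 92055.
That is, 62000δ² + 38000δ − 92055 = 0, a quadratic in δ.
The positive root is δ = [−38000 + √(38000² + 4·62000·92055)] / (2·62000) = (−38000 + 155800.000)/124000 ≈ 0.950.

δ ≈ 0.950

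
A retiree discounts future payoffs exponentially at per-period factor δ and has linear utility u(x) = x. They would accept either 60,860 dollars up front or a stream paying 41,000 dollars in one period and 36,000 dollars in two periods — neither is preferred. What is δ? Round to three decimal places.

Present value of the stream is 41000·δ + 36000·δ². Indifference gives 41000δ + 36000δ² = 60860.
So 36000δ² + 41000δ − 60860 = 0.
δ = (−41000 + √(41000² + 4·36000·60860)) / (2·36000) = (−41000 + √10444840000.00) / 72000 ≈ 0.850.

δ ≈ 0.850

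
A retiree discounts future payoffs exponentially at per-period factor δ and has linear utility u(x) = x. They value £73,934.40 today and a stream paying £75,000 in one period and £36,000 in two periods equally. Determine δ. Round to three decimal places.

Present value of the stream is 75000·δ + 36000·δ². Indifference gives 75000δ + 36000δ² = 73934.40.
That is, 36000δ² + 75000δ − 73934.40 = 0, a quadratic in δ.
δ = (−75000 + √(75000² + 4·36000·73934.40)) / (2·36000) = (−75000 + √16271553600.00) / 72000 ≈ 0.730.

δ ≈ 0.730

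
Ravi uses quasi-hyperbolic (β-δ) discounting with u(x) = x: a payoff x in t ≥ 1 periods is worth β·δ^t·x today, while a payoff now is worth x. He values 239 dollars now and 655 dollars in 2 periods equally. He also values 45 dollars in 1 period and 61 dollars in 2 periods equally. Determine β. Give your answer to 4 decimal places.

β ≈ 0.6705

From the later pair, β·δ^1·45 = β·δ^2·61; dividing through, δ = 45/61 = 0.73770.
Substituting δ into 239 = β·δ^2·655: β = 239/(356.457) ≈ 0.6705.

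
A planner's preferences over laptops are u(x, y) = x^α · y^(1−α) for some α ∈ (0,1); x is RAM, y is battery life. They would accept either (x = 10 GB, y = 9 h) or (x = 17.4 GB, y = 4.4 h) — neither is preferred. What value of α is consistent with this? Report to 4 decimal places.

α ≈ 0.5637

The Cobb–Douglas utilities coincide, so 10^α·9^(1−α) = 17.4^α·4.4^(1−α).
Rearrange to (10/17.4)^α = (4.4/9)^(1−α) and take logs: α·-0.5538851 = (1−α)·-0.7156200.
So α/(1−α) = (-0.7156200)/(-0.5538851) = 1.2920008, and α = 1.2920008/2.2920008 ≈ 0.5637.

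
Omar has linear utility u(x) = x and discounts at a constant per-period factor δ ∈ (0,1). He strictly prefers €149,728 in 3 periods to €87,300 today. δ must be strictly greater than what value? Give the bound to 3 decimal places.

Under u(x) = x this choice says 87300 < δ^3·149728.
Hence δ^3 > 87300/149728 = 0.58306, and x ↦ x^(1/3) is increasing on (0,∞).
δ > (87300/149728)^(1/3) ≈ 0.835.

δ > 0.835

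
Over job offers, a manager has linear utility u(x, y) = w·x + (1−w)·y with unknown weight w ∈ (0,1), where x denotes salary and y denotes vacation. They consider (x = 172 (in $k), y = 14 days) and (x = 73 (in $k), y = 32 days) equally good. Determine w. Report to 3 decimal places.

Equating utilities: w·172 + (1−w)·14 = w·73 + (1−w)·32.
Collecting terms: w·99 = (1−w)·18.
Hence w = 18/(99+18) = 18/117 = 0.154.

w = 0.154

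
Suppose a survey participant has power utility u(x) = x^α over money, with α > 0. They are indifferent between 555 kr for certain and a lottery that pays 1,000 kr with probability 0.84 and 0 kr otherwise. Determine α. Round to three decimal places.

Since u(0) = 0, the lottery's EU is 0.84·1000^α.
Indifference: 555^α = 0.84·1000^α, so (555/1000)^α = 0.84.
Take logs: α = ln 0.84 / ln(555/1000) ≈ 0.29612.

α ≈ 0.296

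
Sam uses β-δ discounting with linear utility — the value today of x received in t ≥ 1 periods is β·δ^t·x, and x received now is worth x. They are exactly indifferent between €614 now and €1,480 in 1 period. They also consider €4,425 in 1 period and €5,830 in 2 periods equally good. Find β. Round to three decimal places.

β ≈ 0.547

The second indifference involves only future payoffs, so β cancels: β·δ^1·4425 = β·δ^2·5830, giving δ = 4425/5830 = 0.75901.
Substituting δ into 614 = β·δ·1480: β = 614/(1123.328) ≈ 0.547.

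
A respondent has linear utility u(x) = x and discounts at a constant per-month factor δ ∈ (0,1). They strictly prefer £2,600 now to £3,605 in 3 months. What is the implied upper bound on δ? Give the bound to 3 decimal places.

Comparing present values: 2600 > δ^3·3605.
Dividing by 3605: δ^3 < 0.72122. Both sides are positive, so the cube root keeps the direction.
δ < (2600/3605)^(1/3) ≈ 0.897.

δ < 0.897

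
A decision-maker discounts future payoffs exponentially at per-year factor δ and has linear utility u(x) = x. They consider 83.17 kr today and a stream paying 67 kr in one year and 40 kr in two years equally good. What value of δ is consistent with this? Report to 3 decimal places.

δ ≈ 0.830

The stream is worth 67δ + 40δ² today, so 67δ + 40δ² = 83.17.
So 40δ² + 67δ − 83.17 = 0.
δ = (−67 + √(67² + 4·40·83.17)) / (2·40) = (−67 + √17796.20) / 80 ≈ 0.830.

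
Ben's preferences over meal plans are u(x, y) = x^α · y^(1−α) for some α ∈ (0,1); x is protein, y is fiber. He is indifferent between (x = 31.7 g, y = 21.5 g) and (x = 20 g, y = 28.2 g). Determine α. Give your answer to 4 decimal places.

α ≈ 0.3707

The Cobb–Douglas utilities coincide, so 31.7^α·21.5^(1−α) = 20^α·28.2^(1−α).
Rearrange to (31.7/20)^α = (28.2/21.5)^(1−α) and take logs: α·0.4605844 = (1−α)·0.2712690.
Thus α·(0.7318534) = 0.2712690, so α = 0.2712690/0.7318534 ≈ 0.3707.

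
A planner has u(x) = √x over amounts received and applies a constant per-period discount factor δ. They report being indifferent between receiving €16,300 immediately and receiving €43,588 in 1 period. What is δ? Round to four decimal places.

δ ≈ 0.6115

Indifference means u(16300) = δ · u(43588), so δ = u(16300)/u(43588).
Since u(x) = √x, δ = √(16300/43588) = 0.61152.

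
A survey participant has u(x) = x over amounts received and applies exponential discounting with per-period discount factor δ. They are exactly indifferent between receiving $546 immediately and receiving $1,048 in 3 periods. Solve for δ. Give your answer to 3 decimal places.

Indifference means u(546) = δ^3 · u(1048), so δ^3 = u(546)/u(1048).
With u(x) = x: δ^3 = 546/1048 = 0.52099.
Taking the cube root: δ = 0.52099^(1/3) ≈ 0.805.

δ ≈ 0.805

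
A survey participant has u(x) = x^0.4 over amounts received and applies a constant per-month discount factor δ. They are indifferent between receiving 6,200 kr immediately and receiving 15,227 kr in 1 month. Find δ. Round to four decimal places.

The payoff in 1 month is discounted by δ, so u(6200) = δ·u(15227) and δ = u(6200)/u(15227).
Since u(x) = x^0.4, δ = (6200/15227)^0.4 = 0.40717^0.4 = 0.69809.

δ ≈ 0.6981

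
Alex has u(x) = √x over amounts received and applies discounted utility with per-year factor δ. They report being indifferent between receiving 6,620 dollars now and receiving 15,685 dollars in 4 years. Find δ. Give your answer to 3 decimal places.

δ ≈ 0.898

Equating discounted utilities: u(6620) = δ^4·u(15685) ⇒ δ^4 = u(6620)/u(15685).
With u(x) = √x: δ^4 = √6620/√15685 = √(6620/15685) = 0.64966.
Taking the 4th root: δ = 0.64966^(1/4) ≈ 0.898.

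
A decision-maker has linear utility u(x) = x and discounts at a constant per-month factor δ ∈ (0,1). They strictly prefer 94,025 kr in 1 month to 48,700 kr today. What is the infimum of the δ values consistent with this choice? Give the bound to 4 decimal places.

δ > 0.5179

Comparing present values: 48700 < δ·94025.
So δ > 48700/94025 = 0.51795.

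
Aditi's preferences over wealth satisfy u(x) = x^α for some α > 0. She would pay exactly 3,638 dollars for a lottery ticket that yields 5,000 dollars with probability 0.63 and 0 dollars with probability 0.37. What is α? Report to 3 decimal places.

α ≈ 1.453

Since u(0) = 0, the lottery's EU is 0.63·5000^α.
Equating: 3638^α = 0.63·5000^α, i.e. 0.7276^α = 0.63.
Take logs: α = ln 0.63 / ln(3638/5000) ≈ 1.45292.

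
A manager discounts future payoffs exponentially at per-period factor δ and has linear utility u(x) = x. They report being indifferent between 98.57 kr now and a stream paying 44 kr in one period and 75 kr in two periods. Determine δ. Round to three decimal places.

Equating present values: 98.57 = 44δ + 75δ².
That is, 75δ² + 44δ − 98.57 = 0, a quadratic in δ.
δ = (−44 + √(44² + 4·75·98.57)) / (2·75) = (−44 + √31507.00) / 150 ≈ 0.890.

δ ≈ 0.890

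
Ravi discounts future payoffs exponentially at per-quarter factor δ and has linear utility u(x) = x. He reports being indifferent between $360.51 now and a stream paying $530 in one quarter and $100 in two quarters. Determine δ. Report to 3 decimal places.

δ ≈ 0.610

Present value of the stream is 530·δ + 100·δ². Indifference gives 530δ + 100δ² = 360.51.
Rearranged: 100δ² + 530δ − 360.51 = 0.
By the quadratic formula (taking the positive root), δ = (−530 + √425104.00) / 200 ≈ 0.610.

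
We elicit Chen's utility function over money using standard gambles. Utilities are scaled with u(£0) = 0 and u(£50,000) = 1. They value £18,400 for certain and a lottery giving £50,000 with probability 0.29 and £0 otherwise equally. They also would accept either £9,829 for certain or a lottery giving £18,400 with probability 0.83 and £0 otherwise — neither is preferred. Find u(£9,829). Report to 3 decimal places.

0.241

From the first indifference, u(£18,400) = 0.29·u(£50,000) + 0.71·u(£0) = 0.29·1 + 0.71·0 = 0.29.
Chaining: u(£9,829) = 0.83·0.29 + 0.17·0.00 = 0.2407.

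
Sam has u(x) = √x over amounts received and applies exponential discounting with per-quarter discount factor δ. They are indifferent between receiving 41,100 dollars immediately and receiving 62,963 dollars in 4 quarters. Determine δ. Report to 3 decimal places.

The payoff in 4 quarters is discounted by δ^4, so u(41100) = δ^4·u(62963) and δ^4 = u(41100)/u(62963).
Since u(x) = √x, δ^4 = √(41100/62963) = 0.80794.
Taking the 4th root: δ = 0.80794^(1/4) ≈ 0.948.

δ ≈ 0.948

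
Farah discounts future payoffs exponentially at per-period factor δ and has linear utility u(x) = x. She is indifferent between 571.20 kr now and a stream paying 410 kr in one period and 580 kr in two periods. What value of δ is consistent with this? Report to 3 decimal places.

Present value of the stream is 410·δ + 580·δ². Indifference gives 410δ + 580δ² = 571.20.
That is, 580δ² + 410δ − 571.20 = 0, a quadratic in δ.
δ = (−410 + √(410² + 4·580·571.20)) / (2·580) = (−410 + √1493284.00) / 1160 ≈ 0.700.

δ ≈ 0.700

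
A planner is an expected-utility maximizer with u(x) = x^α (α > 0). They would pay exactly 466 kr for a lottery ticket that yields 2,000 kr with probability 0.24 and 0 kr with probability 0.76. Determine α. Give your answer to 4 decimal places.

α ≈ 0.9797

Since u(0) = 0, the lottery's EU is 0.24·2000^α.
Equating: 466^α = 0.24·2000^α, i.e. 0.2330^α = 0.24.
Taking logs: α·ln(466/2000) = ln(0.24), so α = -1.4271164 / -1.4567168 ≈ 0.9797.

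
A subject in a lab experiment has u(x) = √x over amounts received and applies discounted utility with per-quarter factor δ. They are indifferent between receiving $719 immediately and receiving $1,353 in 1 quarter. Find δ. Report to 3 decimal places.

δ ≈ 0.729

The payoff in 1 quarter is discounted by δ, so u(719) = δ·u(1353) and δ = u(719)/u(1353).
With u(x) = √x: δ = √719/√1353 = √(719/1353) = 0.72898.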